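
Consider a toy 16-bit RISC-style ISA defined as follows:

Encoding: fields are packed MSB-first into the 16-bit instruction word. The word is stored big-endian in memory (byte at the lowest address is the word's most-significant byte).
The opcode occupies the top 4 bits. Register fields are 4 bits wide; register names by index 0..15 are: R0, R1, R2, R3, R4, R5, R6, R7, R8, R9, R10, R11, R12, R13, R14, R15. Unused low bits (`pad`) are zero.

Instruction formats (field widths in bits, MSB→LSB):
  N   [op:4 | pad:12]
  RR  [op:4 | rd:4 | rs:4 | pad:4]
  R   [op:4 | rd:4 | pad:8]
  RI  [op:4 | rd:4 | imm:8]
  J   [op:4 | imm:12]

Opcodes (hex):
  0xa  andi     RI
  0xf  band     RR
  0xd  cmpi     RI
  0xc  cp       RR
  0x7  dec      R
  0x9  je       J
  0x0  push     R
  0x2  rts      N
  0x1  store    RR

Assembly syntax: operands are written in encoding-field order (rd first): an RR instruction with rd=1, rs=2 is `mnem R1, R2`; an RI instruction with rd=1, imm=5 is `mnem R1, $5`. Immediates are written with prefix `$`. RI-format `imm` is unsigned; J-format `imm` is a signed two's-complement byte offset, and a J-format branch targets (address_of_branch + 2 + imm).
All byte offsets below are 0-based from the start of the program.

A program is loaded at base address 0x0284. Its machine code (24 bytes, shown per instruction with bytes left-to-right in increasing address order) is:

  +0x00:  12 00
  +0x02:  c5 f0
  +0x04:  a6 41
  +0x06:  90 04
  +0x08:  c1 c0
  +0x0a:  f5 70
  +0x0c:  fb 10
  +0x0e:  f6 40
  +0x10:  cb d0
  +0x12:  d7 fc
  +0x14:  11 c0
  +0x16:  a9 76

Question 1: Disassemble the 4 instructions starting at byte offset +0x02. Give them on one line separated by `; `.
cp R5, R15; andi R6, $65; je $4; cp R1, R12

@+02  big-endian(c5 f0) = 0xc5f0
  opcode bits[15:12]=0xc: cp/RR
  [11:8] rd=5 = R5
  [7:4] rs=15 = R15
@+04  big-endian(a6 41) = 0xa641
  opcode bits[15:12]=0xa: andi/RI
  [11:8] rd=6 = R6
  [7:0] imm=65 = $65
@+06  big-endian(90 04) = 0x9004
  opcode bits[15:12]=0x9: je/J
  [11:0] imm=4 = $4
@+08  big-endian(c1 c0) = 0xc1c0
  opcode bits[15:12]=0xc: cp/RR
  [11:8] rd=1 = R1
  [7:4] rs=12 = R12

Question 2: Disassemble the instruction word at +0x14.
store R1, R12

+0x14: 11 c0 ⇒ word 0x11c0 (big)
  op=0x11c0>>12=0x1 ⇒ store (RR)
  rd@[11:8]=0x1 ⇒ R1
  rs@[7:4]=0xc ⇒ R12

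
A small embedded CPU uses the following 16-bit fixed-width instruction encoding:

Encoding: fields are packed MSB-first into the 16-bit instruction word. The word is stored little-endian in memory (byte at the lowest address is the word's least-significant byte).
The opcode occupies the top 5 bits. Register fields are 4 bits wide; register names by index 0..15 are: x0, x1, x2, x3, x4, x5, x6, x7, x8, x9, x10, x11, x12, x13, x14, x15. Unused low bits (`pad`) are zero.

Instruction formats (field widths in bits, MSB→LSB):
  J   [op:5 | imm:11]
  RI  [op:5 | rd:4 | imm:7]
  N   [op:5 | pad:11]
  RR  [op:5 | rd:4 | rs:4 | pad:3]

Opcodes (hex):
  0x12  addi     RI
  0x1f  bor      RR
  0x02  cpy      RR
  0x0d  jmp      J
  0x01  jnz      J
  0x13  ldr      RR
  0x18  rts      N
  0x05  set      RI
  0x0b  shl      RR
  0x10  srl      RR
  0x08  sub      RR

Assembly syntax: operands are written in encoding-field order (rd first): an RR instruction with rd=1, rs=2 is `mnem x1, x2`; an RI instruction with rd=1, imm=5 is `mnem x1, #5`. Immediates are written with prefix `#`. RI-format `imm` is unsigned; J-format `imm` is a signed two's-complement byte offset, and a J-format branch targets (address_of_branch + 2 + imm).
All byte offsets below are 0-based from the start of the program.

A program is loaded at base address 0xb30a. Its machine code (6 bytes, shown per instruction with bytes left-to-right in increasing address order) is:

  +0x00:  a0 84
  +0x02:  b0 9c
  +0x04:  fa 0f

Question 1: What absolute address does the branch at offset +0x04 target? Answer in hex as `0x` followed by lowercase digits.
@+04  little-endian(fa 0f) = 0x0ffa
  op=0x0ffa>>11=0x1 ⇒ jnz (J)
  imm@[10:0]=0x7fa (s11→-6) ⇒ #-6
  target = base 0xb30a + off 0x04 + 2 + imm -6 = 0xb30a

0xb30a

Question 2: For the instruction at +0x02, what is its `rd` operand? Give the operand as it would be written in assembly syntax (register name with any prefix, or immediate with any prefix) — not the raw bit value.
@+02  little-endian(b0 9c) = 0x9cb0
  top 5b → 0x13 → ldr [RR]
  rd@[10:7]=0x9 ⇒ x9
  rs@[6:3]=0x6 ⇒ x6

x9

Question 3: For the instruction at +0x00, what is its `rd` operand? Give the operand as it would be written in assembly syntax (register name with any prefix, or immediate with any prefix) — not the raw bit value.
x9

off 0x00: read a0 84 as little → 0x84a0
  opcode bits[15:11]=0x10: srl/RR
  rd@[10:7]=0x9 ⇒ x9
  rs@[6:3]=0x4 ⇒ x4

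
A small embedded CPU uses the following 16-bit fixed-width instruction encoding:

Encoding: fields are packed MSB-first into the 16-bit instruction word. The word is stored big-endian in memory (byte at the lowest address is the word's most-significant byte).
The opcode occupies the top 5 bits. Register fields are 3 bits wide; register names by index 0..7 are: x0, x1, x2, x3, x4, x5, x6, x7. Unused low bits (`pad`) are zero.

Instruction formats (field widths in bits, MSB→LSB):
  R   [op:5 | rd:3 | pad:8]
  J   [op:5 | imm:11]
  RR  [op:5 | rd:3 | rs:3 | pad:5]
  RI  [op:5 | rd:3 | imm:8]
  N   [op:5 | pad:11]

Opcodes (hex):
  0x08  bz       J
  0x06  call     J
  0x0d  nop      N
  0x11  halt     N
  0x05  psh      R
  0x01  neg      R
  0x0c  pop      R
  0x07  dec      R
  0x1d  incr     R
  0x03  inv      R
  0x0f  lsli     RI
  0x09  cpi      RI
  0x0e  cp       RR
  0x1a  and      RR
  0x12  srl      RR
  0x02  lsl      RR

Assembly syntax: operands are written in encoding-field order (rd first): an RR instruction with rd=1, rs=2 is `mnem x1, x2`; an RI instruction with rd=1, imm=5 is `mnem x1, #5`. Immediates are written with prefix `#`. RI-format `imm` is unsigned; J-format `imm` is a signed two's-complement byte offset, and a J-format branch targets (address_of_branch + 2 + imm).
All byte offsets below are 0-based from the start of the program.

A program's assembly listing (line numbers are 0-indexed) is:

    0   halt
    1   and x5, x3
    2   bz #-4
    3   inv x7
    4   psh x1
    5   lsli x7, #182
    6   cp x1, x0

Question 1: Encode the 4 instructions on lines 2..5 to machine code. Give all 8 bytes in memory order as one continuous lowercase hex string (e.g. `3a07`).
2. bz fields op=0x8:5|imm=-4:11 → word 47fch → 47 fc
3. inv fields op=0x3:5|rd=7:3|pad=0:8 → word 1f00h → 1f 00
4. psh fields op=0x5:5|rd=1:3|pad=0:8 → word 2900h → 29 00
5. lsli fields op=0xf:5|rd=7:3|imm=182:8 → word 7fb6h → 7f b6

47fc1f0029007fb6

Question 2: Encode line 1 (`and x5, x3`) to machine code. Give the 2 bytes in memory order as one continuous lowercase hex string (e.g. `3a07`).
line 1 (and): pack op=0x1a:5|rd=5:3|rs=3:3|pad=0:5 = 0xd560; big→ d5 60

d560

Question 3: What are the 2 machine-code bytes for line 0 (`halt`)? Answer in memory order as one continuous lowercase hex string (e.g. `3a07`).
8800

L0: halt op=0x11:5|pad=0:11 ⇒ 0x8800 ⇒ big 88 00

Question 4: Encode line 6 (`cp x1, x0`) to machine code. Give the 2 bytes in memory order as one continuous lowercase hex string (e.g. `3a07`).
7100

L6: cp op=0xe:5|rd=1:3|rs=0:3|pad=0:5 ⇒ 0x7100 ⇒ big 71 00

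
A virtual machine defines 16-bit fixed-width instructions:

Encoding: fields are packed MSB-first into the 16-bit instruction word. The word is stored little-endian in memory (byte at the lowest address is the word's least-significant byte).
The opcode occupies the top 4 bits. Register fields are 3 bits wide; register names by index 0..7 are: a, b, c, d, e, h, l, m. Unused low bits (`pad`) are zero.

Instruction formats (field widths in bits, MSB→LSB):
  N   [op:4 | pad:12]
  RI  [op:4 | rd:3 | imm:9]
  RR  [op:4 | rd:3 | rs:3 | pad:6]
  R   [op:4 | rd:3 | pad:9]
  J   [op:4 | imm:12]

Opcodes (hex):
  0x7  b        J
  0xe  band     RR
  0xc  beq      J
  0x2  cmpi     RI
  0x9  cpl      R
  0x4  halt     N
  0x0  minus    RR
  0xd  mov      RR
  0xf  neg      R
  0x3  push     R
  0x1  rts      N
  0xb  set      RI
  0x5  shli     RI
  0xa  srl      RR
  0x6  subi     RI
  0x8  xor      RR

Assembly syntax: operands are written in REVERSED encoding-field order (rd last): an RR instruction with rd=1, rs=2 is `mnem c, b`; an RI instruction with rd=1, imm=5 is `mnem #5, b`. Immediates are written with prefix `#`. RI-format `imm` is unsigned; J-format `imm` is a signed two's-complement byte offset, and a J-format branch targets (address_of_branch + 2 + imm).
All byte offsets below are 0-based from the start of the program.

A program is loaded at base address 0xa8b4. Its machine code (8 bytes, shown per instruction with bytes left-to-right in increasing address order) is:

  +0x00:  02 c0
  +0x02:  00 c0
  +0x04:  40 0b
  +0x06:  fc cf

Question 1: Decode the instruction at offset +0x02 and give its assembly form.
[02] 00 c0 → 0xc000
  op=0xc000>>12=0xc ⇒ beq (J)
  [11:0] imm=0 = #0

beq #0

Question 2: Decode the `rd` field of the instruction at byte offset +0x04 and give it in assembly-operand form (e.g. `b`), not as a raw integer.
off 0x04: read 40 0b as little → 0x0b40
  top 4b → 0x0 → minus [RR]
  rd: (w>>9)&0x7=0x5 → h
  rs: (w>>6)&0x7=0x5 → h

h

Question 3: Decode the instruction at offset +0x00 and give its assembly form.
@+00  little-endian(02 c0) = 0xc002
  top 4b → 0xc → beq [J]
  imm: (w>>0)&0xfff=0x2 → #2

beq #2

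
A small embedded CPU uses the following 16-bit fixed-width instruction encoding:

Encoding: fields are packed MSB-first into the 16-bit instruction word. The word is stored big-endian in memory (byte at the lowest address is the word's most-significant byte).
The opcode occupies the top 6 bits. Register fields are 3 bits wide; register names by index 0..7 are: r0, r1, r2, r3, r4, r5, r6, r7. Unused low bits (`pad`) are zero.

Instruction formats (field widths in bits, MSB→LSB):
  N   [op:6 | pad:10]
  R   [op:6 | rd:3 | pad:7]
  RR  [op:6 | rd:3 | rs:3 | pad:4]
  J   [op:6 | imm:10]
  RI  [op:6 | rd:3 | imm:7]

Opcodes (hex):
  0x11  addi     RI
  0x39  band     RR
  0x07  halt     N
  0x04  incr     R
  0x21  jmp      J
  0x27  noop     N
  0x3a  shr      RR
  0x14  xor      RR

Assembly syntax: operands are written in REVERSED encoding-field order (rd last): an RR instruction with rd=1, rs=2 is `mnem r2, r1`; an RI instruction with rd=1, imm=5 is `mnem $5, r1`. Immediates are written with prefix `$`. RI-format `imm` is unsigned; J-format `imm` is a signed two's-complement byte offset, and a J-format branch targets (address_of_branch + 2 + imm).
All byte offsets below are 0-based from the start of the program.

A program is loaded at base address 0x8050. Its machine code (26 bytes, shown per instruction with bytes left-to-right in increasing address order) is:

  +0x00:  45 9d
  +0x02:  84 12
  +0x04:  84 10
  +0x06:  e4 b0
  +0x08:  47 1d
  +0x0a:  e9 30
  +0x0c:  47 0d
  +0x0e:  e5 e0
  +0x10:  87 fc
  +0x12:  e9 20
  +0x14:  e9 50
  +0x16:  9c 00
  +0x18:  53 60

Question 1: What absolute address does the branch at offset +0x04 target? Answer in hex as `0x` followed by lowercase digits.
0x8066

+0x04: 84 10 ⇒ word 0x8410 (big)
  op=0x8410>>10=0x21 ⇒ jmp (J)
  imm: (w>>0)&0x3ff=0x10 → $16
  target = base 0x8050 + off 0x04 + 2 + imm 16 = 0x8066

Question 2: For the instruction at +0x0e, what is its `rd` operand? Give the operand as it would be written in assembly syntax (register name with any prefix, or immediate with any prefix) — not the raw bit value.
+0x0e: e5 e0 ⇒ word 0xe5e0 (big)
  op=0xe5e0>>10=0x39 ⇒ band (RR)
  rd@[9:7]=0x3 ⇒ r3
  rs@[6:4]=0x6 ⇒ r6

r3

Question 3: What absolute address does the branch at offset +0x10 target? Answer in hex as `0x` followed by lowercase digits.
@+10  big-endian(87 fc) = 0x87fc
  top 6b → 0x21 → jmp [J]
  imm: (w>>0)&0x3ff=0x3fc (s10→-4) → $-4
  target = base 0x8050 + off 0x10 + 2 + imm -4 = 0x805e

0x805e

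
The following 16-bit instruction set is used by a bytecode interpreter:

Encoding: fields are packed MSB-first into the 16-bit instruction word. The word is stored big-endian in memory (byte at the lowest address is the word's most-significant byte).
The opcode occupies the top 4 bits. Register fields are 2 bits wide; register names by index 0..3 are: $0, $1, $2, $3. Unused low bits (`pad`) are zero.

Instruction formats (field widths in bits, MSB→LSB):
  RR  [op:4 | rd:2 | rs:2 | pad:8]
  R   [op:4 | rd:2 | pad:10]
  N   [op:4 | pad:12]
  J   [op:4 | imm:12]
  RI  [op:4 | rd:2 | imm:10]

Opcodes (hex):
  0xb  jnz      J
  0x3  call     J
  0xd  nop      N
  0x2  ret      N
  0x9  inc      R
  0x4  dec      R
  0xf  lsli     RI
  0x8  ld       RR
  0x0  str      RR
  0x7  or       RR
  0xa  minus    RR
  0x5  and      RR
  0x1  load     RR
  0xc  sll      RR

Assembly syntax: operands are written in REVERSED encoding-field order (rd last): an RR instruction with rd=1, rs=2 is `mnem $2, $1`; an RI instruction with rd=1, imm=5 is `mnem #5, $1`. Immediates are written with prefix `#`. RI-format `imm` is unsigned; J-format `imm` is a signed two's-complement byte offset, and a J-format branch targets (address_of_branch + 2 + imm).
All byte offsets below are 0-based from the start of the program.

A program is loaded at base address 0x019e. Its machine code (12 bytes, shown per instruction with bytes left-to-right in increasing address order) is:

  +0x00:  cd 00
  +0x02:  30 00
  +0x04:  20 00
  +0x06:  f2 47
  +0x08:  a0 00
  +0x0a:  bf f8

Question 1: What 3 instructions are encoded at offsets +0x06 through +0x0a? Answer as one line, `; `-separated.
lsli #583, $0; minus $0, $0; jnz #-8

@+06  big-endian(f2 47) = 0xf247
  opcode bits[15:12]=0xf: lsli/RI
  [11:10] rd=0 = $0
  [9:0] imm=583 = #583
@+08  big-endian(a0 00) = 0xa000
  opcode bits[15:12]=0xa: minus/RR
  [11:10] rd=0 = $0
  [9:8] rs=0 = $0
@+0a  big-endian(bf f8) = 0xbff8
  opcode bits[15:12]=0xb: jnz/J
  [11:0] imm=4088 (s12→-8) = #-8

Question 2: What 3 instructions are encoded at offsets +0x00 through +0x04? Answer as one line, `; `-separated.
+0x00: cd 00 ⇒ word 0xcd00 (big)
  opcode bits[15:12]=0xc: sll/RR
  rd: (w>>10)&0x3=0x3 → $3
  rs: (w>>8)&0x3=0x1 → $1
+0x02: 30 00 ⇒ word 0x3000 (big)
  opcode bits[15:12]=0x3: call/J
  imm: (w>>0)&0xfff=0x0 → #0
+0x04: 20 00 ⇒ word 0x2000 (big)
  opcode bits[15:12]=0x2: ret/N

sll $1, $3; call #0; ret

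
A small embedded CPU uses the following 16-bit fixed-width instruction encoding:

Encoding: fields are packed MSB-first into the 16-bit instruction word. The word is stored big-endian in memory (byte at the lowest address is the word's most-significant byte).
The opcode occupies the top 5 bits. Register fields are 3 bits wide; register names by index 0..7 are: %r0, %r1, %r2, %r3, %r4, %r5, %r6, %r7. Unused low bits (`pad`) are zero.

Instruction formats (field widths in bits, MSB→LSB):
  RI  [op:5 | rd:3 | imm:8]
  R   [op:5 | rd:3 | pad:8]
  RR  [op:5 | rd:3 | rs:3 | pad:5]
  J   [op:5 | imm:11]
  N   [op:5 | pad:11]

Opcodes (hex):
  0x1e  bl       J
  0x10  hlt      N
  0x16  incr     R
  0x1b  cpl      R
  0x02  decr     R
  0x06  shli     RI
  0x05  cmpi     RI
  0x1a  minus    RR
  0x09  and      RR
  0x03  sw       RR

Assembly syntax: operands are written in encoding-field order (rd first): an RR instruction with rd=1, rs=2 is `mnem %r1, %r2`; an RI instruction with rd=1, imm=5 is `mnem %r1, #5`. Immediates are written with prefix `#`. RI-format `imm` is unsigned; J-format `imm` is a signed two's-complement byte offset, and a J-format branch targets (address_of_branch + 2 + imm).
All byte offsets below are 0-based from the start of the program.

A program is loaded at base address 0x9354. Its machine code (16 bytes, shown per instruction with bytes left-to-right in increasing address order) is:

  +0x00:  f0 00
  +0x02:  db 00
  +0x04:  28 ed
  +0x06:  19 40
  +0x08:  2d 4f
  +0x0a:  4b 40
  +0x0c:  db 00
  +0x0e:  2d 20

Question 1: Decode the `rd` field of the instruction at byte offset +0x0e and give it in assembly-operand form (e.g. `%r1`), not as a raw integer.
+0x0e: 2d 20 ⇒ word 0x2d20 (big)
  opcode bits[15:11]=0x5: cmpi/RI
  [10:8] rd=5 = %r5
  [7:0] imm=32 = #32

%r5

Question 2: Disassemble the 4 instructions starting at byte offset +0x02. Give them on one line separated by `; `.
cpl %r3; cmpi %r0, #237; sw %r1, %r2; cmpi %r5, #79

+0x02: db 00 ⇒ word 0xdb00 (big)
  top 5b → 0x1b → cpl [R]
  [10:8] rd=3 = %r3
+0x04: 28 ed ⇒ word 0x28ed (big)
  top 5b → 0x5 → cmpi [RI]
  [10:8] rd=0 = %r0
  [7:0] imm=237 = #237
+0x06: 19 40 ⇒ word 0x1940 (big)
  top 5b → 0x3 → sw [RR]
  [10:8] rd=1 = %r1
  [7:5] rs=2 = %r2
+0x08: 2d 4f ⇒ word 0x2d4f (big)
  top 5b → 0x5 → cmpi [RI]
  [10:8] rd=5 = %r5
  [7:0] imm=79 = #79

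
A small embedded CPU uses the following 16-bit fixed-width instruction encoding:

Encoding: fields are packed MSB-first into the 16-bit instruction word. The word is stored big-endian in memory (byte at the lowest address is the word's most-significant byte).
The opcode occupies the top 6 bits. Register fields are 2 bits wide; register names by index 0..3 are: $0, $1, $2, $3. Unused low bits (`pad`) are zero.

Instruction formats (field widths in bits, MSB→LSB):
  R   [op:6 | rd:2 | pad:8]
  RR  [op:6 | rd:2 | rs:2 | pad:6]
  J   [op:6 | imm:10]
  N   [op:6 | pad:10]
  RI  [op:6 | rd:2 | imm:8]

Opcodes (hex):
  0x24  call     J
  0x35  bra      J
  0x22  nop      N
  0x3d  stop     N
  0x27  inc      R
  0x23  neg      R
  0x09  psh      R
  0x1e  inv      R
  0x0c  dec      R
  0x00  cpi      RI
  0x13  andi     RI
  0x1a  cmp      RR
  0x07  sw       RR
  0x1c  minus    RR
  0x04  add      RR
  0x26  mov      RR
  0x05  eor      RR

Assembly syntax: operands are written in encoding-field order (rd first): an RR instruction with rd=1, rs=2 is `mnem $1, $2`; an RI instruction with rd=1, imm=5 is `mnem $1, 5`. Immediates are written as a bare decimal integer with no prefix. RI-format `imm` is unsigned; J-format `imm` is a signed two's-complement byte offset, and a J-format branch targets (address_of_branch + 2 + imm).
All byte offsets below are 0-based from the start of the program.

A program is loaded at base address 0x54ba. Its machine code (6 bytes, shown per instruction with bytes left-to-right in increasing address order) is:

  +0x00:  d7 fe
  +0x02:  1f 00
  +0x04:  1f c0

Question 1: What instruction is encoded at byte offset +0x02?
sw $3, $0

@+02  big-endian(1f 00) = 0x1f00
  top 6b → 0x7 → sw [RR]
  rd: (w>>8)&0x3=0x3 → $3
  rs: (w>>6)&0x3=0x0 → $0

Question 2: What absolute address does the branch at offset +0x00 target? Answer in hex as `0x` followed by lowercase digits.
+0x00: d7 fe ⇒ word 0xd7fe (big)
  opcode bits[15:10]=0x35: bra/J
  imm@[9:0]=0x3fe (s10→-2) ⇒ -2
  target = base 0x54ba + off 0x00 + 2 + imm -2 = 0x54ba

0x54ba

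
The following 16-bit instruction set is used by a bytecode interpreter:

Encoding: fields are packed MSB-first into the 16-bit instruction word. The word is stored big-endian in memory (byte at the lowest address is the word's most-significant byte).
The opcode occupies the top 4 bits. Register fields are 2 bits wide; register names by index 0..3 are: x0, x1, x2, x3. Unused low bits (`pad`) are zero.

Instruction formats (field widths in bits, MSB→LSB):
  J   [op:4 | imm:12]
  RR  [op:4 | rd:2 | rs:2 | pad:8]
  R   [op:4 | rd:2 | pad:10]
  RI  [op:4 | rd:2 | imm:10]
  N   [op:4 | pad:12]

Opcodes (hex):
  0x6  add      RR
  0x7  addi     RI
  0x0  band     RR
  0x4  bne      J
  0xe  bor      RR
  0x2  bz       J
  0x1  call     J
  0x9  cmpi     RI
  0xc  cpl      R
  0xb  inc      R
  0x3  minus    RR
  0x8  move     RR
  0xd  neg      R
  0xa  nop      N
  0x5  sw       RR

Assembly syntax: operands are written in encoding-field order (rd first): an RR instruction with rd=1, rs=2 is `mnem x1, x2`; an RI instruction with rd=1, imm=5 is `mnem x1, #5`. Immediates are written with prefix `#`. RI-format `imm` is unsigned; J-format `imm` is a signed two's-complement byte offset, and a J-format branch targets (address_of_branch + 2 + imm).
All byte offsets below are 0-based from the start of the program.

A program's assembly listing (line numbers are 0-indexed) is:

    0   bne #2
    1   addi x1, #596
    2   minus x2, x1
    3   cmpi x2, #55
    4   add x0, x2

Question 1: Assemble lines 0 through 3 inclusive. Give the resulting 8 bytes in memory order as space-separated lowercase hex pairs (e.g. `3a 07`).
0. bne fields op=0x4:4|imm=2:12 → word 4002h → 40 02
1. addi fields op=0x7:4|rd=1:2|imm=596:10 → word 7654h → 76 54
2. minus fields op=0x3:4|rd=2:2|rs=1:2|pad=0:8 → word 3900h → 39 00
3. cmpi fields op=0x9:4|rd=2:2|imm=55:10 → word 9837h → 98 37

40 02 76 54 39 00 98 37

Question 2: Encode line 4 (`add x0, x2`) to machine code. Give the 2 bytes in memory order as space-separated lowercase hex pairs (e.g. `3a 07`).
62 00

L4: add op=0x6:4|rd=0:2|rs=2:2|pad=0:8 ⇒ 0x6200 ⇒ big 62 00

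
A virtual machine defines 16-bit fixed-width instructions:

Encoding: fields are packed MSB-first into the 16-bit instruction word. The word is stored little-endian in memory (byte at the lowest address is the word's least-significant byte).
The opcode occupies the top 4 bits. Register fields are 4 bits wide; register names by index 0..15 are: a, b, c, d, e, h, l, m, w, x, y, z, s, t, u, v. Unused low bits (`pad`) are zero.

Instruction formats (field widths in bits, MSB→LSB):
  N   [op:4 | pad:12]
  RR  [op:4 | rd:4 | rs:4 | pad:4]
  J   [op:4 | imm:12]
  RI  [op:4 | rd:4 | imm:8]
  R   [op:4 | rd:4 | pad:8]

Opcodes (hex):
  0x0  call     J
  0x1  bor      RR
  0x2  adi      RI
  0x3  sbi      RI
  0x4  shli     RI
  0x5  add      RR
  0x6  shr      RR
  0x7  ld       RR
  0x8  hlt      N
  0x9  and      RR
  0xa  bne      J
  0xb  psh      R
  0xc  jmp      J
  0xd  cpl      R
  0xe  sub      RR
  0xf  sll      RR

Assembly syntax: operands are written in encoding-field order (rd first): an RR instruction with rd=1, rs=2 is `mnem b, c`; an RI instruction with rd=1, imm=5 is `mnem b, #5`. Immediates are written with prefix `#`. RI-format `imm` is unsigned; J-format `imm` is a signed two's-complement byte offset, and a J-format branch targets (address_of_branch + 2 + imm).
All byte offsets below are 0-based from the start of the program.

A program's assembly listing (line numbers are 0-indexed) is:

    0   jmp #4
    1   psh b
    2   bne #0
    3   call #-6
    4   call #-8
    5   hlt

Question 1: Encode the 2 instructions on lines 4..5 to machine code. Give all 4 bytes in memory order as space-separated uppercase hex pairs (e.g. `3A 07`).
line 4 (call): pack op=0x0:4|imm=-8:12 = 0x0ff8; little→ f8 0f
line 5 (hlt): pack op=0x8:4|pad=0:12 = 0x8000; little→ 00 80

F8 0F 00 80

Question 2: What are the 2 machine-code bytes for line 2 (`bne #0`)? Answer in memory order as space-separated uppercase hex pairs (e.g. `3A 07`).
line 2 (bne): pack op=0xa:4|imm=0:12 = 0xa000; little→ 00 a0

00 A0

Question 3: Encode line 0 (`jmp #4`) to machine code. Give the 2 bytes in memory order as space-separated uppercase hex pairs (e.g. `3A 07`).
04 C0

L0: jmp op=0xc:4|imm=4:12 ⇒ 0xc004 ⇒ little 04 c0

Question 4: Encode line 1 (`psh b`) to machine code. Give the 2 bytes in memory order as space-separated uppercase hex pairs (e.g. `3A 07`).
00 B1

L1: psh op=0xb:4|rd=1:4|pad=0:8 ⇒ 0xb100 ⇒ little 00 b1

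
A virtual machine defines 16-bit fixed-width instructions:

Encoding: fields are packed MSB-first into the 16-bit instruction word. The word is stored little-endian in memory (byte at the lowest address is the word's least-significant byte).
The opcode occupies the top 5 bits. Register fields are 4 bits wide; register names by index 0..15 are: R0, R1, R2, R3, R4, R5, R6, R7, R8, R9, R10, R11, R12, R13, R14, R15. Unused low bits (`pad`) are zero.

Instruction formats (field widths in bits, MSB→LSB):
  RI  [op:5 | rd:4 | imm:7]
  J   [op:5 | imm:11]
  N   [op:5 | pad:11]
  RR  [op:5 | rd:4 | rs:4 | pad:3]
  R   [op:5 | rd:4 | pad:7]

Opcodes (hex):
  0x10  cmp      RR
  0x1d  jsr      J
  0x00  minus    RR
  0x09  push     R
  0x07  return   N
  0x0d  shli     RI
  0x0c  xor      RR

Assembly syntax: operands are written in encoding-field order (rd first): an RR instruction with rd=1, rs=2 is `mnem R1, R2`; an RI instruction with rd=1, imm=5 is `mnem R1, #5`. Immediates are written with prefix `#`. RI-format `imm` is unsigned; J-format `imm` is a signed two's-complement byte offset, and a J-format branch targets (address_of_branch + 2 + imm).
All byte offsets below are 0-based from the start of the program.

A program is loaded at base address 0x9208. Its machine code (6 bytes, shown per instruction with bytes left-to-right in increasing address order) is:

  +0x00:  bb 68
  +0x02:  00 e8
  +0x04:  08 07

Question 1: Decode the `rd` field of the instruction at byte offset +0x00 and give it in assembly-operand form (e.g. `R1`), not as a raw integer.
R1

@+00  little-endian(bb 68) = 0x68bb
  op=0x68bb>>11=0xd ⇒ shli (RI)
  [10:7] rd=1 = R1
  [6:0] imm=59 = #59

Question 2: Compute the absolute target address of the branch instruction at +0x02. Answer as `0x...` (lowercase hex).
0x920c

[02] 00 e8 → 0xe800
  op=0xe800>>11=0x1d ⇒ jsr (J)
  imm@[10:0]=0x0 ⇒ #0
  target = base 0x9208 + off 0x02 + 2 + imm 0 = 0x920c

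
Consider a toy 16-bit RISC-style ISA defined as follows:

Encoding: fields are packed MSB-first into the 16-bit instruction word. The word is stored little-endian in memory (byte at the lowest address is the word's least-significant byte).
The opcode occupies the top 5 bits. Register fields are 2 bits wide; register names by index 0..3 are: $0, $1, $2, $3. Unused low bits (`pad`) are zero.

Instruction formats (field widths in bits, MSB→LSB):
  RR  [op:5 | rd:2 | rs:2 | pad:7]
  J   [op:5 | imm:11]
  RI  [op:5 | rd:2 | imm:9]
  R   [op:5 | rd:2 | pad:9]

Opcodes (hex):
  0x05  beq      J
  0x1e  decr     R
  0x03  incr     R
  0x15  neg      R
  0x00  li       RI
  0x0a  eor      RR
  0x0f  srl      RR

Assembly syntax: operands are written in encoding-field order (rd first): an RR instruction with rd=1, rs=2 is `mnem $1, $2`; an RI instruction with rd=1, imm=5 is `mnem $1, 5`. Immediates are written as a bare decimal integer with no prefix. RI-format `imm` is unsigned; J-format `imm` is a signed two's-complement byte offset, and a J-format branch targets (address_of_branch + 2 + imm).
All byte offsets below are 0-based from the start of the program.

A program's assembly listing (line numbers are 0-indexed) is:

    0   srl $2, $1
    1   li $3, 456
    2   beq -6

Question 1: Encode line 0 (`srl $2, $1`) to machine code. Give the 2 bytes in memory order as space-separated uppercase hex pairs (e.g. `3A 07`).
80 7C

L0: srl op=0xf:5|rd=2:2|rs=1:2|pad=0:7 ⇒ 0x7c80 ⇒ little 80 7c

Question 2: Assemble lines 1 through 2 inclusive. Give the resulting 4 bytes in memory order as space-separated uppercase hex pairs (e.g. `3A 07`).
line 1 (li): pack op=0x0:5|rd=3:2|imm=456:9 = 0x07c8; little→ c8 07
line 2 (beq): pack op=0x5:5|imm=-6:11 = 0x2ffa; little→ fa 2f

C8 07 FA 2F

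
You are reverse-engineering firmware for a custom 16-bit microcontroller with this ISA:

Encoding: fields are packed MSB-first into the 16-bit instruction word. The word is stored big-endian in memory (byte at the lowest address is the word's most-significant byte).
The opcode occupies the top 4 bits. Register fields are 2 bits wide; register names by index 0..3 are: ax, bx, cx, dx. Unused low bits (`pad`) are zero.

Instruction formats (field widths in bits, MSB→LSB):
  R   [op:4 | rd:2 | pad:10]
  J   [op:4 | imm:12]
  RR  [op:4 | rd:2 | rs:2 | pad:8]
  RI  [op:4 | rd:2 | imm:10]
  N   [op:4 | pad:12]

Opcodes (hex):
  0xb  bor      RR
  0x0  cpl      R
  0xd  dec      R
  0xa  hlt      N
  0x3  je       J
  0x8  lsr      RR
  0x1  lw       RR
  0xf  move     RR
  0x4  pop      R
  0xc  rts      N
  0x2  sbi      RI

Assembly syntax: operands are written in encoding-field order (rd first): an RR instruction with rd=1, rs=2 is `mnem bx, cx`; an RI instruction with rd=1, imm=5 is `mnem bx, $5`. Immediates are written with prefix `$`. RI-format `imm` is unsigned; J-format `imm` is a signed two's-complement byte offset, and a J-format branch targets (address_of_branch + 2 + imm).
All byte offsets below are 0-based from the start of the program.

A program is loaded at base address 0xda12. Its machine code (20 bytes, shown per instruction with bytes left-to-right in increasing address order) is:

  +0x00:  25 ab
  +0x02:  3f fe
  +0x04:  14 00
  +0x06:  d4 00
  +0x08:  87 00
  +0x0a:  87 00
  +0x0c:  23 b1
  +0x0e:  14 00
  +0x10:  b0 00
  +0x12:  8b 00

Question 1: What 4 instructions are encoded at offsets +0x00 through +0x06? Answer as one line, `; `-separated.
[00] 25 ab → 0x25ab
  op=0x25ab>>12=0x2 ⇒ sbi (RI)
  [11:10] rd=1 = bx
  [9:0] imm=427 = $427
[02] 3f fe → 0x3ffe
  op=0x3ffe>>12=0x3 ⇒ je (J)
  [11:0] imm=4094 (s12→-2) = $-2
[04] 14 00 → 0x1400
  op=0x1400>>12=0x1 ⇒ lw (RR)
  [11:10] rd=1 = bx
  [9:8] rs=0 = ax
[06] d4 00 → 0xd400
  op=0xd400>>12=0xd ⇒ dec (R)
  [11:10] rd=1 = bx

sbi bx, $427; je $-2; lw bx, ax; dec bx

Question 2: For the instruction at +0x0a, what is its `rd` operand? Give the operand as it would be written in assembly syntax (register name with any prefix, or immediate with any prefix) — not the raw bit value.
[0a] 87 00 → 0x8700
  opcode bits[15:12]=0x8: lsr/RR
  rd: (w>>10)&0x3=0x1 → bx
  rs: (w>>8)&0x3=0x3 → dx

bx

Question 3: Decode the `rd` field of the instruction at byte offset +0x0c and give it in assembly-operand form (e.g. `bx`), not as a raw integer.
ax

+0x0c: 23 b1 ⇒ word 0x23b1 (big)
  top 4b → 0x2 → sbi [RI]
  rd: (w>>10)&0x3=0x0 → ax
  imm: (w>>0)&0x3ff=0x3b1 → $945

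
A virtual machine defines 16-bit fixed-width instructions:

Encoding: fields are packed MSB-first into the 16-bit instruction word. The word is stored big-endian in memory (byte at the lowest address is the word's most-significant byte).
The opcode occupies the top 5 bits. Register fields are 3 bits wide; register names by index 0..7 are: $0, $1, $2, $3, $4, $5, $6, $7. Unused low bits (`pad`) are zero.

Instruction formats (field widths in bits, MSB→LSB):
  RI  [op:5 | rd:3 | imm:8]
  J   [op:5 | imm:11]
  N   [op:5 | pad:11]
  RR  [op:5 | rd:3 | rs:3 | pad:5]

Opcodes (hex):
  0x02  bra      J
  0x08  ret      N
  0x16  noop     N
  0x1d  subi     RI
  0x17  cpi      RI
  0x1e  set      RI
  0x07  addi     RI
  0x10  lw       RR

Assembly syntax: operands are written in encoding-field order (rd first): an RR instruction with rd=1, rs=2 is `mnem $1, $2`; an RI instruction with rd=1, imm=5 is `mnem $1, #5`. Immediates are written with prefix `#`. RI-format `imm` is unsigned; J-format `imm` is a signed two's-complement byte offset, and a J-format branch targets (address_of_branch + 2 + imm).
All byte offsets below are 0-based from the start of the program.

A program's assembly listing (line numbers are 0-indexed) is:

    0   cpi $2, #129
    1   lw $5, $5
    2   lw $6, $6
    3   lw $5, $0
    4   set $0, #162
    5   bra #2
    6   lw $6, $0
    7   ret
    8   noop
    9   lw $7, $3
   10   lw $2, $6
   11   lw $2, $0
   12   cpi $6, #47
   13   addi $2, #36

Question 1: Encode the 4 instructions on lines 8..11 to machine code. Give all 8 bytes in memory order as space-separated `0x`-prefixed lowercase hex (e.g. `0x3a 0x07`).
0xb0 0x00 0x87 0x60 0x82 0xc0 0x82 0x00

L8: noop op=0x16:5|pad=0:11 ⇒ 0xb000 ⇒ big b0 00
L9: lw op=0x10:5|rd=7:3|rs=3:3|pad=0:5 ⇒ 0x8760 ⇒ big 87 60
L10: lw op=0x10:5|rd=2:3|rs=6:3|pad=0:5 ⇒ 0x82c0 ⇒ big 82 c0
L11: lw op=0x10:5|rd=2:3|rs=0:3|pad=0:5 ⇒ 0x8200 ⇒ big 82 00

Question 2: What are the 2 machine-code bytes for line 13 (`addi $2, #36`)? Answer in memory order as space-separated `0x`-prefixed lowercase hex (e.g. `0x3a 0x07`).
0x3a 0x24

line 13 (addi): pack op=0x7:5|rd=2:3|imm=36:8 = 0x3a24; big→ 3a 24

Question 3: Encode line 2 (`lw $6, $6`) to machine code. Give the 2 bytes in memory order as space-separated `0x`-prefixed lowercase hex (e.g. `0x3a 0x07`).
line 2 (lw): pack op=0x10:5|rd=6:3|rs=6:3|pad=0:5 = 0x86c0; big→ 86 c0

0x86 0xc0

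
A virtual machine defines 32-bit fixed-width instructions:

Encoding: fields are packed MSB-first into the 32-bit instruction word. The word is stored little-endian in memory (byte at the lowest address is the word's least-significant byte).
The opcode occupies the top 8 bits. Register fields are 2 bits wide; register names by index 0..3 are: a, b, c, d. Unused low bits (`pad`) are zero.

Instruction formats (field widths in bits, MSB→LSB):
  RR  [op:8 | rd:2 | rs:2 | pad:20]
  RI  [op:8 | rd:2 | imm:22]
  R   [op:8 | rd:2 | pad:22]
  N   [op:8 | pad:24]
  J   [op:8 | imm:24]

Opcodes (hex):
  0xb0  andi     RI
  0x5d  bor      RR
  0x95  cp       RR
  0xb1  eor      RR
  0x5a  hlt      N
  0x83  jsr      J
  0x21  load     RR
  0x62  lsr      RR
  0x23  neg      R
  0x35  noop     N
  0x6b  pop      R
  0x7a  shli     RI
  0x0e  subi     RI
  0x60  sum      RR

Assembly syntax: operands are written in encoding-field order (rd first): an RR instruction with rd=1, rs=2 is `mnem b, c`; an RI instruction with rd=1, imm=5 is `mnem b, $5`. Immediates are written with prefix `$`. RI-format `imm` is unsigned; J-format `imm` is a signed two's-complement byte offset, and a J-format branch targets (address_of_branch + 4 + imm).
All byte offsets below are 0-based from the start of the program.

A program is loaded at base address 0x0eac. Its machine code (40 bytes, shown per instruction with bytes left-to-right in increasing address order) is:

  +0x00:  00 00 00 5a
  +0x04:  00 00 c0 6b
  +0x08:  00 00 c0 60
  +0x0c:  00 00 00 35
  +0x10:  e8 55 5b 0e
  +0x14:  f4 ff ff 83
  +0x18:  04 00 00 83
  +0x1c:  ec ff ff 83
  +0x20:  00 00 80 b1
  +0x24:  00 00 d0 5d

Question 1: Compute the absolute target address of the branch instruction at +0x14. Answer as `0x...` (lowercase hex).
0x0eb8

off 0x14: read f4 ff ff 83 as little → 0x83fffff4
  opcode bits[31:24]=0x83: jsr/J
  imm: (w>>0)&0xffffff=0xfffff4 (s24→-12) → $-12
  target = base 0x0eac + off 0x14 + 4 + imm -12 = 0x0eb8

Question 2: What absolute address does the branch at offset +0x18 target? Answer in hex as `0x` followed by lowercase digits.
0x0ecc

@+18  little-endian(04 00 00 83) = 0x83000004
  opcode bits[31:24]=0x83: jsr/J
  imm: (w>>0)&0xffffff=0x4 → $4
  target = base 0x0eac + off 0x18 + 4 + imm 4 = 0x0ecc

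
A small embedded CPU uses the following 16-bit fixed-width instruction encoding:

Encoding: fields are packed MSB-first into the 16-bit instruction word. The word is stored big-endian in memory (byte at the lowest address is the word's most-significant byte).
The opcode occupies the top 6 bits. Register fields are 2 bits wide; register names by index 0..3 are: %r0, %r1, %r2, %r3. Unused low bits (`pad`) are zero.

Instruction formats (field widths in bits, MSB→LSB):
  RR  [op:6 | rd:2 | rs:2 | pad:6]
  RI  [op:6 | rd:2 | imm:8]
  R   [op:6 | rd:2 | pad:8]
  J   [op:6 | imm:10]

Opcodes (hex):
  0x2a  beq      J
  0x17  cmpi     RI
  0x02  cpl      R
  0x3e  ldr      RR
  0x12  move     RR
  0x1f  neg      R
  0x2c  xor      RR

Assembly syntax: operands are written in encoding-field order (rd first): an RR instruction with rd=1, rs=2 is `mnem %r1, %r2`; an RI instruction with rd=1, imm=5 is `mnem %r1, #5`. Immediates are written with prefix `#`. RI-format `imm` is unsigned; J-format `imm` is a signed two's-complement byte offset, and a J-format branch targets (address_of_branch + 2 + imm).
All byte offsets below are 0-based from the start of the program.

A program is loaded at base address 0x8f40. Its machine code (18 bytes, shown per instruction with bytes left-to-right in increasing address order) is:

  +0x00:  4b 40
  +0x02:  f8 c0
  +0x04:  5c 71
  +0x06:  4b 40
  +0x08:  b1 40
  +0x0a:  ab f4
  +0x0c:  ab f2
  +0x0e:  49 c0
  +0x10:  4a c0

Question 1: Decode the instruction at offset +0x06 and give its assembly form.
off 0x06: read 4b 40 as big → 0x4b40
  op=0x4b40>>10=0x12 ⇒ move (RR)
  [9:8] rd=3 = %r3
  [7:6] rs=1 = %r1

move %r3, %r1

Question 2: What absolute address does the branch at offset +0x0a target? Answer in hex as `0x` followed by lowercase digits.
0x8f40

[0a] ab f4 → 0xabf4
  top 6b → 0x2a → beq [J]
  [9:0] imm=1012 (s10→-12) = #-12
  target = base 0x8f40 + off 0x0a + 2 + imm -12 = 0x8f40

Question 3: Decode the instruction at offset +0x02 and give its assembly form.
ldr %r0, %r3

+0x02: f8 c0 ⇒ word 0xf8c0 (big)
  top 6b → 0x3e → ldr [RR]
  [9:8] rd=0 = %r0
  [7:6] rs=3 = %r3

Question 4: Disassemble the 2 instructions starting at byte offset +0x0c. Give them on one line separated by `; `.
[0c] ab f2 → 0xabf2
  opcode bits[15:10]=0x2a: beq/J
  [9:0] imm=1010 (s10→-14) = #-14
[0e] 49 c0 → 0x49c0
  opcode bits[15:10]=0x12: move/RR
  [9:8] rd=1 = %r1
  [7:6] rs=3 = %r3

beq #-14; move %r1, %r3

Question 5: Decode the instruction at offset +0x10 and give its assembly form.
move %r2, %r3

off 0x10: read 4a c0 as big → 0x4ac0
  top 6b → 0x12 → move [RR]
  rd@[9:8]=0x2 ⇒ %r2
  rs@[7:6]=0x3 ⇒ %r3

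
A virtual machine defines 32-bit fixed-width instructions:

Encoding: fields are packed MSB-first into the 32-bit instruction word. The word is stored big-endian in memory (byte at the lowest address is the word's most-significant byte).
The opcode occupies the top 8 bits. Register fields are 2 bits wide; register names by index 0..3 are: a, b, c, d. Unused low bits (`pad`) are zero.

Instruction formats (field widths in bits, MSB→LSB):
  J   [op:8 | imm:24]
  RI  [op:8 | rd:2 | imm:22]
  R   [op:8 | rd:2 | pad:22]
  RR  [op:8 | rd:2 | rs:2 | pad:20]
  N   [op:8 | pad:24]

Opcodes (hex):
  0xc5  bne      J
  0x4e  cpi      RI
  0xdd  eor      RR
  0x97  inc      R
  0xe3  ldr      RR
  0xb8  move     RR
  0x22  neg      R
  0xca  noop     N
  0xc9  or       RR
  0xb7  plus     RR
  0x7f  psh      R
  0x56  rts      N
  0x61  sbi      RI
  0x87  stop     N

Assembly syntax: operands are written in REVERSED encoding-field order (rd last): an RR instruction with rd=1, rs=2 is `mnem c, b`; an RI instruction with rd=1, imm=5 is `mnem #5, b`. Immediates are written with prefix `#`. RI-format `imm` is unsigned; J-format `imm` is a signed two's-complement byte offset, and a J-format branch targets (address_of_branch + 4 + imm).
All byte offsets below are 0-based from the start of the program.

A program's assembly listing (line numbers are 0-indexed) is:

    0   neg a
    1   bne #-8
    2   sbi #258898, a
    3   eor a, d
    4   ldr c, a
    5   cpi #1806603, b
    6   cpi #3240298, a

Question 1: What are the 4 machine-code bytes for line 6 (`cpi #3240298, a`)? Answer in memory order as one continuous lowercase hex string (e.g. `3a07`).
4e31716a

6. cpi fields op=0x4e:8|rd=0:2|imm=3240298:22 → word 4e31716ah → 4e 31 71 6a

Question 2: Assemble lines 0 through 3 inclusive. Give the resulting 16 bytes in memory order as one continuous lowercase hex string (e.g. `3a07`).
L0: neg op=0x22:8|rd=0:2|pad=0:22 ⇒ 0x22000000 ⇒ big 22 00 00 00
L1: bne op=0xc5:8|imm=-8:24 ⇒ 0xc5fffff8 ⇒ big c5 ff ff f8
L2: sbi op=0x61:8|rd=0:2|imm=258898:22 ⇒ 0x6103f352 ⇒ big 61 03 f3 52
L3: eor op=0xdd:8|rd=3:2|rs=0:2|pad=0:20 ⇒ 0xddc00000 ⇒ big dd c0 00 00

22000000c5fffff86103f352ddc00000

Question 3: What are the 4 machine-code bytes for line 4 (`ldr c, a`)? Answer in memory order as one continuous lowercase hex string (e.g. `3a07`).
line 4 (ldr): pack op=0xe3:8|rd=0:2|rs=2:2|pad=0:20 = 0xe3200000; big→ e3 20 00 00

e3200000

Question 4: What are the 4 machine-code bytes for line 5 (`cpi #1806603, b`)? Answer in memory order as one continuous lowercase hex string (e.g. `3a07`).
line 5 (cpi): pack op=0x4e:8|rd=1:2|imm=1806603:22 = 0x4e5b910b; big→ 4e 5b 91 0b

4e5b910b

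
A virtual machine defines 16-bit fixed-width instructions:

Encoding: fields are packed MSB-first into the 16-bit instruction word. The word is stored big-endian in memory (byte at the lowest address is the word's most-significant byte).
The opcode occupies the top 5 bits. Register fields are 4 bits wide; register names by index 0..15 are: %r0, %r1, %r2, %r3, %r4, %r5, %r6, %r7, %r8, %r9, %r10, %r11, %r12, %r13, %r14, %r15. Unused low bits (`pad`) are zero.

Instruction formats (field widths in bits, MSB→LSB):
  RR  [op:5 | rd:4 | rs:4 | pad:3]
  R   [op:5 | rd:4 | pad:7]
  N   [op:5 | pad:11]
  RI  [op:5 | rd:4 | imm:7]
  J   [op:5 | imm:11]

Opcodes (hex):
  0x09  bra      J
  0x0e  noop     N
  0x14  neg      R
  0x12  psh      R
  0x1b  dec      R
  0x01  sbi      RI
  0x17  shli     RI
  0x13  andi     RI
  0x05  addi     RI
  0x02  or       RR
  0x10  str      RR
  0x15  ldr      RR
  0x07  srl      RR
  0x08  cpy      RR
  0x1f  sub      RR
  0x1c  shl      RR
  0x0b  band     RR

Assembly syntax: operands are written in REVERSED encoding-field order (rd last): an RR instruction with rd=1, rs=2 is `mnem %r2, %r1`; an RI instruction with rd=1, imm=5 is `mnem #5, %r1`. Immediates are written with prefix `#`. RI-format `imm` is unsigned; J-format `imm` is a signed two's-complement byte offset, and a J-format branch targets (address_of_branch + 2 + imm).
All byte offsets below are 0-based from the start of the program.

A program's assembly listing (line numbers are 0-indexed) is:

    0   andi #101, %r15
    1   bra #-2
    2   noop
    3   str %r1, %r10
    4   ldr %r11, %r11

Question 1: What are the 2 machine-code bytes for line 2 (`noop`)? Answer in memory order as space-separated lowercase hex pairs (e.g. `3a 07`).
70 00

L2: noop op=0xe:5|pad=0:11 ⇒ 0x7000 ⇒ big 70 00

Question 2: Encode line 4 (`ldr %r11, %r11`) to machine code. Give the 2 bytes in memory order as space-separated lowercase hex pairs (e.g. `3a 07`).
L4: ldr op=0x15:5|rd=11:4|rs=11:4|pad=0:3 ⇒ 0xadd8 ⇒ big ad d8

ad d8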